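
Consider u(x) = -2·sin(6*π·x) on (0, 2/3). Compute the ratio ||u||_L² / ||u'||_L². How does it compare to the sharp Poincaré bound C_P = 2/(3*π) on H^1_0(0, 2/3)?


||u||_L² / ||u'||_L² = 1/(6*π) < C_P = 2/(3*π).

u(x) = -2·sin(6*π·x), so u'(x) = -12*π*cos(6*π*x).
Writing u(x) = A·sin(kπx/L) with A = -2 and k = 4, use ∫_0^L sin²(kπx/L) dx = L/2 and ∫_0^L cos²(kπx/L) dx = L/2.
u² = 4·sin²(6*π·x) and (u')² = 144*π^2·cos²(6*π·x), and each of sin², cos² integrates to L/2 = 1/3 over (0, 2/3).
∫_0^2/3 u² dx = 4/3, so ||u||_L² = 2*sqrt(3)/3.
∫_0^2/3 (u')² dx = 48*π^2, so ||u'||_L² = 4*sqrt(3)*π.
Ratio ||u||_L² / ||u'||_L² = 1/(6*π).
Sharp Poincaré constant on H^1_0(0, 2/3) is C_P = L/π = 2/(3*π), achieved by sin(3*π/2·x).
This is the k = 4 harmonic; the ratio L/(kπ) is strictly less than C_P = L/π, consistent with the sharp inequality ||u||_L² ≤ C_P ||u'||_L².


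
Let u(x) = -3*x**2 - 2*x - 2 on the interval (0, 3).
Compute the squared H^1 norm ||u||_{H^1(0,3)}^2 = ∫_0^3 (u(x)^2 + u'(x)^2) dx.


||u||_{H^1}^2 = 6582/5

The H^1 norm (squared) on an interval (0, L) is
  ||u||_{H^1}^2 = ∫_0^L u(x)^2 dx + ∫_0^L u'(x)^2 dx.
Compute u'(x) = -6*x - 2.
Then u(x)^2 = 9*x**4 + 12*x**3 + 16*x**2 + 8*x + 4 and u'(x)^2 = 36*x**2 + 24*x + 4.
Integrate each monomial from 0 to 3 using ∫_0^3 c·x^n dx = c·3^(n+1)/(n+1):
  ∫_0^3 u(x)^2 dx = ∫_0^3 (9*x^4 + 12*x^3 + 16*x^2 + 8*x + 4) dx. Term by term:
    ∫_0^3 9*x^4 dx = 2187/5;  ∫_0^3 12*x^3 dx = 243;  ∫_0^3 16*x^2 dx = 144;
    ∫_0^3 8*x dx = 36;  ∫_0^3 4 dx = 12.
  Sum: 2187/5 + 243 + 144 + 36 + 12 = 4362/5.
  ∫_0^3 u'(x)^2 dx = ∫_0^3 (36*x^2 + 24*x + 4) dx. Term by term:
    ∫_0^3 36*x^2 dx = 324;  ∫_0^3 24*x dx = 108;  ∫_0^3 4 dx = 12.
  Sum: 324 + 108 + 12 = 444.
Adding: ||u||_{H^1}^2 = 4362/5 + 444 = 6582/5.


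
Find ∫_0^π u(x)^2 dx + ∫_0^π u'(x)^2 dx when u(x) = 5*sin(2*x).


||u||_{H^1(0,π)}^2 = 125*π/2

u'(x) = 10*cos(2*x).
Expand u² and (u')² and integrate term by term on (0, π), using: for integers n ≥ 1, ∫_0^π sin²(nx) dx = ∫_0^π cos²(nx) dx = π/2; for n ≠ n', ∫_0^π sin(nx)sin(n'x) dx = ∫_0^π cos(nx)cos(n'x) dx = 0; and by product-to-sum, ∫_0^π sin(nx)cos(n'x) dx = ½∫_0^π [sin((n+n')x) + sin((n−n')x)] dx, which is 0 when n+n' is even and 2n/(n²−n'²) when n+n' is odd (it need not vanish on (0, π)).
  u² squared terms: (5)²·∫sin(2x)² dx = 25·π/2 = 25*π/2.
  So ∫_0^π u² dx = 25*π/2.
  (u')² squared terms: (10)²·∫cos(2x)² dx = 100·π/2 = 50*π.
  So ∫_0^π (u')² dx = 50*π.
||u||_{H^1}^2 = (25*π/2) + (50*π) = 125*π/2.


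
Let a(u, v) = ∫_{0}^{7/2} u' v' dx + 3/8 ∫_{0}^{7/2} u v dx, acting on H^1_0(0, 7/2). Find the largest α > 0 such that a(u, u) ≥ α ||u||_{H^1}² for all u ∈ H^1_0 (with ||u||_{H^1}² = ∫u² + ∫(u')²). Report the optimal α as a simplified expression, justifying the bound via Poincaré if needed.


α = (147 + 32*π^2)/(8*(4*π^2 + 49))

Coercivity of a(·,·) on H^1_0(0, 7/2) means a(u, u) ≥ α ||u||_{H^1}² for every u ∈ H^1_0.
The interval has length L = 7/2, and Poincaré/coercivity depend only on L. Here a(u, u) = ∫(u')² + (3/8)·∫u².
Here 0 < c = 3/8 < 1. The condition a(u,u) ≥ α||u||_{H^1}² reads (1−α)∫(u')² ≥ (α−c)∫u². Any admissible α is ≤ 1 (rapidly oscillating u have ∫u²/∫(u')² → 0), and α = 1 would force 0 ≥ (1−c)∫u², impossible since c < 1; so 1−α > 0. By the sharp Poincaré inequality on H^1_0 of an interval of length L, ∫(u')² ≥ (π/L)²∫u² with equality for the first sine mode sin(π(x−x₀)/L) (x₀ the left endpoint), so the inequality holds for all u iff (1−α)(π/L)² ≥ α − c, i.e. α ≤ ((π/L)² + c)/((π/L)² + 1) = (1 + c(L/π)²)/(1 + (L/π)²). With (π/L)² = 4*π^2/49 and c = 3/8, the largest admissible constant is α = ((π/L)² + c)/((π/L)² + 1).
Simplifying, α = (147 + 32*π^2)/(8*(4*π^2 + 49)).


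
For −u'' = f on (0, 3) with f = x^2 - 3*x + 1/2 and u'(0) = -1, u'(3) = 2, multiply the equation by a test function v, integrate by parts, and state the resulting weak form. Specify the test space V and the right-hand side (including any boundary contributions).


V = H^1(0, 3) (v unrestricted at boundary; u is determined up to an additive constant); weak form: ∫_0^3 u'v' dx = ∫_0^3 (x^2 - 3*x + 1/2) v dx + 2·v(3) + v(0) for all v ∈ V.

Multiply both sides by a test function v and integrate from 0 to 3:
  ∫_0^3 −u''(x) v(x) dx = ∫_0^3 f(x) v(x) dx.
Integrate the LHS by parts once:
  ∫_0^3 −u'' v dx = −[u'(x) v(x)]_0^3 + ∫_0^3 u'(x) v'(x) dx.
Thus ∫_0^3 u'(x) v'(x) dx = ∫_0^3 f(x) v(x) dx + [u'(x) v(x)]_0^3.
Choose V so that boundary terms are either known or forced to vanish.
u has inhomogeneous Neumann u'(0) = -1, u'(3) = 2. [u' v]_0^3 = (2)·v(3) − (-1)·v(0) = 2·v(3) + v(0). Take V = H^1(0, 3); boundary term becomes part of RHS.
Weak formulation: find u (satisfying any essential BC) such that ∫_0^3 u'(x) v'(x) dx = ∫_0^3 f v dx + 2·v(3) + v(0) for all v ∈ V (Neumann data are natural BCs: they enter the RHS as boundary terms).
Substituting f(x) = x^2 - 3*x + 1/2, the right-hand side is ∫_0^3 (x^2 - 3*x + 1/2) v dx + 2·v(3) + v(0).
Compatibility check (pure Neumann): taking v ≡ 1 ∈ V gives 0 = ∫_0^3 f dx + (2) − (-1), i.e. ∫_0^3 f dx must equal u'(0) − u'(3) = -3. Indeed ∫_0^3 (x^2 - 3*x + 1/2) dx = -3, so the data are compatible. The solution is then unique only up to an additive constant (fix it e.g. by requiring ∫_0^3 u dx = 0).


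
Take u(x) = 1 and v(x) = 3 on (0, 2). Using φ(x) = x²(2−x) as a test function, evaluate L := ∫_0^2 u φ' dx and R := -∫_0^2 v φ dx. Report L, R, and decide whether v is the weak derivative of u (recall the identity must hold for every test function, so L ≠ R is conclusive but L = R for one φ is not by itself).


LHS = 0, RHS = -4. No, v is not the weak derivative of u.

u(x) = 1, classical derivative u'(x) = 0.
φ(x) = x²(2−x), so φ'(x) = x*(4 - 3*x).
Note φ(0) = φ(2) = 0, so the boundary term u·φ vanishes.
LHS = ∫_0^2 u(x) φ'(x) dx = ∫_0^2 (-3*x^2 + 4*x) dx. Term by term:
  ∫_0^2 -3*x^2 dx = -8;  ∫_0^2 4*x dx = 8.
Sum: -8 + 8 = 0.
So LHS = 0.
∫_0^2 v(x) φ(x) dx = ∫_0^2 (-3*x^3 + 6*x^2) dx. Term by term:
  ∫_0^2 -3*x^3 dx = -12;  ∫_0^2 6*x^2 dx = 16.
Sum: -12 + 16 = 4.
So RHS = -∫_0^2 v(x) φ(x) dx = -4.
LHS − RHS = 4 ≠ 0, so the identity fails.
(For a valid weak derivative the identity must hold for EVERY test function, in particular this one. The failure shows v is NOT the weak derivative of u.)
Correct weak derivative would be u'(x) = 0.


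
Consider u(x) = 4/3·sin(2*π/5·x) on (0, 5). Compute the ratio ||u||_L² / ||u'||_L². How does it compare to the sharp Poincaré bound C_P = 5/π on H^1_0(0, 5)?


||u||_L² / ||u'||_L² = 5/(2*π) < C_P = 5/π.

u(x) = 4/3·sin(2*π/5·x), so u'(x) = 8*π*cos(2*π*x/5)/15.
Writing u(x) = A·sin(kπx/L) with A = 4/3 and k = 2, use ∫_0^L sin²(kπx/L) dx = L/2 and ∫_0^L cos²(kπx/L) dx = L/2.
u² = 16/9·sin²(2*π/5·x) and (u')² = 64*π^2/225·cos²(2*π/5·x), and each of sin², cos² integrates to L/2 = 5/2 over (0, 5).
∫_0^5 u² dx = 40/9, so ||u||_L² = 2*sqrt(10)/3.
∫_0^5 (u')² dx = 32*π^2/45, so ||u'||_L² = 4*sqrt(10)*π/15.
Ratio ||u||_L² / ||u'||_L² = 5/(2*π).
Sharp Poincaré constant on H^1_0(0, 5) is C_P = L/π = 5/π, achieved by sin(π/5·x).
This is the k = 2 harmonic; the ratio L/(kπ) is strictly less than C_P = L/π, consistent with the sharp inequality ||u||_L² ≤ C_P ||u'||_L².


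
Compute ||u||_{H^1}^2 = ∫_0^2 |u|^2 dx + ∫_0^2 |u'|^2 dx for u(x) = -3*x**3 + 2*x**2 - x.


||u||_{H^1}^2 = 41402/105

The H^1 norm (squared) on an interval (0, L) is
  ||u||_{H^1}^2 = ∫_0^L u(x)^2 dx + ∫_0^L u'(x)^2 dx.
Compute u'(x) = -9*x**2 + 4*x - 1.
Then u(x)^2 = 9*x**6 - 12*x**5 + 10*x**4 - 4*x**3 + x**2 and u'(x)^2 = 81*x**4 - 72*x**3 + 34*x**2 - 8*x + 1.
Integrate each monomial from 0 to 2 using ∫_0^2 c·x^n dx = c·2^(n+1)/(n+1):
  ∫_0^2 u(x)^2 dx = ∫_0^2 (9*x^6 - 12*x^5 + 10*x^4 - 4*x^3 + x^2) dx. Term by term:
    ∫_0^2 9*x^6 dx = 1152/7;  ∫_0^2 -12*x^5 dx = -128;  ∫_0^2 10*x^4 dx = 64;
    ∫_0^2 -4*x^3 dx = -16;  ∫_0^2 x^2 dx = 8/3.
  Sum: 1152/7 − 128 + 64 − 16 + 8/3 = 1832/21.
  ∫_0^2 u'(x)^2 dx = ∫_0^2 (81*x^4 - 72*x^3 + 34*x^2 - 8*x + 1) dx. Term by term:
    ∫_0^2 81*x^4 dx = 2592/5;  ∫_0^2 -72*x^3 dx = -288;  ∫_0^2 34*x^2 dx = 272/3;
    ∫_0^2 -8*x dx = -16;  ∫_0^2 1 dx = 2.
  Sum: 2592/5 − 288 + 272/3 − 16 + 2 = 4606/15.
Adding: ||u||_{H^1}^2 = 1832/21 + 4606/15 = 41402/105.


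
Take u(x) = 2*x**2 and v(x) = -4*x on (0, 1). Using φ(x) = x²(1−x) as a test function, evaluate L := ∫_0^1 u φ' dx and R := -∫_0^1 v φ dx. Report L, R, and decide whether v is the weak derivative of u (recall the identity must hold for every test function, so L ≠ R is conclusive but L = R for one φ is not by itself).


LHS = -1/5, RHS = 1/5. No, v is not the weak derivative of u.

u(x) = 2*x**2, classical derivative u'(x) = 4*x.
φ(x) = x²(1−x), so φ'(x) = x*(2 - 3*x).
Note φ(0) = φ(1) = 0, so the boundary term u·φ vanishes.
LHS = ∫_0^1 u(x) φ'(x) dx = ∫_0^1 (-6*x^4 + 4*x^3) dx. Term by term:
  ∫_0^1 -6*x^4 dx = -6/5;  ∫_0^1 4*x^3 dx = 1.
Sum: -6/5 + 1 = -1/5.
So LHS = -1/5.
∫_0^1 v(x) φ(x) dx = ∫_0^1 (4*x^4 - 4*x^3) dx. Term by term:
  ∫_0^1 4*x^4 dx = 4/5;  ∫_0^1 -4*x^3 dx = -1.
Sum: 4/5 − 1 = -1/5.
So RHS = -∫_0^1 v(x) φ(x) dx = 1/5.
LHS − RHS = -2/5 ≠ 0, so the identity fails.
(For a valid weak derivative the identity must hold for EVERY test function, in particular this one. The failure shows v is NOT the weak derivative of u.)
Correct weak derivative would be u'(x) = 4*x.


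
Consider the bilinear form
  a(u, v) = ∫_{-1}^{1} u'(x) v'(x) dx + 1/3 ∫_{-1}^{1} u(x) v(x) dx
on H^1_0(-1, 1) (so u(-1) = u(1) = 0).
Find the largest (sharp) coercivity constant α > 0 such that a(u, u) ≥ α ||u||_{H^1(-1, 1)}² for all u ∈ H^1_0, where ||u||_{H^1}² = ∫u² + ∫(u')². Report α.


α = (4/3 + π^2)/(4 + π^2)

Coercivity of a(·,·) on H^1_0(-1, 1) means a(u, u) ≥ α ||u||_{H^1}² for every u ∈ H^1_0.
The interval has length L = 2, and Poincaré/coercivity depend only on L. Here a(u, u) = ∫(u')² + (1/3)·∫u².
Here 0 < c = 1/3 < 1. The condition a(u,u) ≥ α||u||_{H^1}² reads (1−α)∫(u')² ≥ (α−c)∫u². Any admissible α is ≤ 1 (rapidly oscillating u have ∫u²/∫(u')² → 0), and α = 1 would force 0 ≥ (1−c)∫u², impossible since c < 1; so 1−α > 0. By the sharp Poincaré inequality on H^1_0 of an interval of length L, ∫(u')² ≥ (π/L)²∫u² with equality for the first sine mode sin(π(x−x₀)/L) (x₀ the left endpoint), so the inequality holds for all u iff (1−α)(π/L)² ≥ α − c, i.e. α ≤ ((π/L)² + c)/((π/L)² + 1) = (1 + c(L/π)²)/(1 + (L/π)²). With (π/L)² = π^2/4 and c = 1/3, the largest admissible constant is α = ((π/L)² + c)/((π/L)² + 1).
Simplifying, α = (4/3 + π^2)/(4 + π^2).


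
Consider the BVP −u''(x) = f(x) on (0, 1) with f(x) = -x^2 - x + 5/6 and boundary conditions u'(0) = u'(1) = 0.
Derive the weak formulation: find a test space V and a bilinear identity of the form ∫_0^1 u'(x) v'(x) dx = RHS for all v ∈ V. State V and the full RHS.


V = H^1(0, 1) (no boundary constraint on v; u is determined up to an additive constant); weak form: ∫_0^1 u'v' dx = ∫_0^1 (-x^2 - x + 5/6) v dx for all v ∈ V.

Multiply both sides by a test function v and integrate from 0 to 1:
  ∫_0^1 −u''(x) v(x) dx = ∫_0^1 f(x) v(x) dx.
Integrate the LHS by parts once:
  ∫_0^1 −u'' v dx = −[u'(x) v(x)]_0^1 + ∫_0^1 u'(x) v'(x) dx.
Thus ∫_0^1 u'(x) v'(x) dx = ∫_0^1 f(x) v(x) dx + [u'(x) v(x)]_0^1.
Choose V so that boundary terms are either known or forced to vanish.
u has homogeneous Neumann: u'(0) = u'(1) = 0. So [u' v]_0^1 = 0·v(1) − 0·v(0) = 0 for any v; take V = H^1(0, 1).
Weak formulation: find u (satisfying any essential BC) such that ∫_0^1 u'(x) v'(x) dx = ∫_0^1 f v dx for all v ∈ V (homogeneous Neumann, so boundary terms vanish).
Substituting f(x) = -x^2 - x + 5/6, the right-hand side is ∫_0^1 (-x^2 - x + 5/6) v dx.
Compatibility check (pure Neumann): taking v ≡ 1 ∈ V gives 0 = ∫_0^1 f dx + (0) − (0), i.e. ∫_0^1 f dx must equal u'(0) − u'(1) = 0. Indeed ∫_0^1 (-x^2 - x + 5/6) dx = 0, so the data are compatible. The solution is then unique only up to an additive constant (fix it e.g. by requiring ∫_0^1 u dx = 0).


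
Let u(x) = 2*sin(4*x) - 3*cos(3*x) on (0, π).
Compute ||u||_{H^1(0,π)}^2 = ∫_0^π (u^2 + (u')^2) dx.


||u||_{H^1(0,π)}^2 = -960/7 + 79*π

u'(x) = 9*sin(3*x) + 8*cos(4*x).
Expand u² and (u')² and integrate term by term on (0, π), using: for integers n ≥ 1, ∫_0^π sin²(nx) dx = ∫_0^π cos²(nx) dx = π/2; for n ≠ n', ∫_0^π sin(nx)sin(n'x) dx = ∫_0^π cos(nx)cos(n'x) dx = 0; and by product-to-sum, ∫_0^π sin(nx)cos(n'x) dx = ½∫_0^π [sin((n+n')x) + sin((n−n')x)] dx, which is 0 when n+n' is even and 2n/(n²−n'²) when n+n' is odd (it need not vanish on (0, π)).
  u² squared terms: (-3)²·∫cos(3x)² dx = 9·π/2 = 9*π/2;  (2)²·∫sin(4x)² dx = 4·π/2 = 2*π.
  u² cross terms: 2·(-3)·(2)·∫cos(3x)·sin(4x) dx = -12·(8/7) = -96/7.
  So ∫_0^π u² dx = 9*π/2 + 2*π − 96/7 = -96/7 + 13*π/2.
  (u')² squared terms: (8)²·∫cos(4x)² dx = 64·π/2 = 32*π;  (9)²·∫sin(3x)² dx = 81·π/2 = 81*π/2.
  (u')² cross terms: 2·(8)·(9)·∫cos(4x)·sin(3x) dx = 144·(-6/7) = -864/7.
  So ∫_0^π (u')² dx = 32*π + 81*π/2 − 864/7 = -864/7 + 145*π/2.
||u||_{H^1}^2 = (-96/7 + 13*π/2) + (-864/7 + 145*π/2) = -960/7 + 79*π.


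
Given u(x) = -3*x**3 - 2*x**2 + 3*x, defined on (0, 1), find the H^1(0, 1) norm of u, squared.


||u||_{H^1}^2 = 1997/105

The H^1 norm (squared) on an interval (0, L) is
  ||u||_{H^1}^2 = ∫_0^L u(x)^2 dx + ∫_0^L u'(x)^2 dx.
Compute u'(x) = -9*x**2 - 4*x + 3.
Then u(x)^2 = 9*x**6 + 12*x**5 - 14*x**4 - 12*x**3 + 9*x**2 and u'(x)^2 = 81*x**4 + 72*x**3 - 38*x**2 - 24*x + 9.
Integrate each monomial from 0 to 1 using ∫_0^1 c·x^n dx = c·1^(n+1)/(n+1):
  ∫_0^1 u(x)^2 dx = ∫_0^1 (9*x^6 + 12*x^5 - 14*x^4 - 12*x^3 + 9*x^2) dx. Term by term:
    ∫_0^1 9*x^6 dx = 9/7;  ∫_0^1 12*x^5 dx = 2;  ∫_0^1 -14*x^4 dx = -14/5;
    ∫_0^1 -12*x^3 dx = -3;  ∫_0^1 9*x^2 dx = 3.
  Sum: 9/7 + 2 − 14/5 − 3 + 3 = 17/35.
  ∫_0^1 u'(x)^2 dx = ∫_0^1 (81*x^4 + 72*x^3 - 38*x^2 - 24*x + 9) dx. Term by term:
    ∫_0^1 81*x^4 dx = 81/5;  ∫_0^1 72*x^3 dx = 18;  ∫_0^1 -38*x^2 dx = -38/3;
    ∫_0^1 -24*x dx = -12;  ∫_0^1 9 dx = 9.
  Sum: 81/5 + 18 − 38/3 − 12 + 9 = 278/15.
Adding: ||u||_{H^1}^2 = 17/35 + 278/15 = 1997/105.


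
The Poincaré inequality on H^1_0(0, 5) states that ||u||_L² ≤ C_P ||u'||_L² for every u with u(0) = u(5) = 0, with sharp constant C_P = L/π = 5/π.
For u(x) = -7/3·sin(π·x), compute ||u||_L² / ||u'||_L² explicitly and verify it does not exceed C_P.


||u||_L² / ||u'||_L² = 1/π < C_P = 5/π.

u(x) = -7/3·sin(π·x), so u'(x) = -7*π*cos(π*x)/3.
Writing u(x) = A·sin(kπx/L) with A = -7/3 and k = 5, use ∫_0^L sin²(kπx/L) dx = L/2 and ∫_0^L cos²(kπx/L) dx = L/2.
u² = 49/9·sin²(π·x) and (u')² = 49*π^2/9·cos²(π·x), and each of sin², cos² integrates to L/2 = 5/2 over (0, 5).
∫_0^5 u² dx = 245/18, so ||u||_L² = 7*sqrt(10)/6.
∫_0^5 (u')² dx = 245*π^2/18, so ||u'||_L² = 7*sqrt(10)*π/6.
Ratio ||u||_L² / ||u'||_L² = 1/π.
Sharp Poincaré constant on H^1_0(0, 5) is C_P = L/π = 5/π, achieved by sin(π/5·x).
This is the k = 5 harmonic; the ratio L/(kπ) is strictly less than C_P = L/π, consistent with the sharp inequality ||u||_L² ≤ C_P ||u'||_L².


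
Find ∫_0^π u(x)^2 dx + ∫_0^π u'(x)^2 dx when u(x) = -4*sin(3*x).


||u||_{H^1(0,π)}^2 = 80*π

u'(x) = -12*cos(3*x).
Expand u² and (u')² and integrate term by term on (0, π), using: for integers n ≥ 1, ∫_0^π sin²(nx) dx = ∫_0^π cos²(nx) dx = π/2; for n ≠ n', ∫_0^π sin(nx)sin(n'x) dx = ∫_0^π cos(nx)cos(n'x) dx = 0; and by product-to-sum, ∫_0^π sin(nx)cos(n'x) dx = ½∫_0^π [sin((n+n')x) + sin((n−n')x)] dx, which is 0 when n+n' is even and 2n/(n²−n'²) when n+n' is odd (it need not vanish on (0, π)).
  u² squared terms: (-4)²·∫sin(3x)² dx = 16·π/2 = 8*π.
  So ∫_0^π u² dx = 8*π.
  (u')² squared terms: (-12)²·∫cos(3x)² dx = 144·π/2 = 72*π.
  So ∫_0^π (u')² dx = 72*π.
||u||_{H^1}^2 = (8*π) + (72*π) = 80*π.


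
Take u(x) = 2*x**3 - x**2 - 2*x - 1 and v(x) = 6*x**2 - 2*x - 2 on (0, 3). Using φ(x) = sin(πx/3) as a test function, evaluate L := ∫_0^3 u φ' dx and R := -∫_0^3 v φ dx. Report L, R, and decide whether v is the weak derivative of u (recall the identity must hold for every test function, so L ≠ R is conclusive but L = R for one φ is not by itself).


LHS = -132/π + 648/π^3, RHS = -132/π + 648/π^3. Yes, v = u' weakly.

u(x) = 2*x**3 - x**2 - 2*x - 1, classical derivative u'(x) = 6*x**2 - 2*x - 2.
φ(x) = sin(πx/3), so φ'(x) = π*cos(π*x/3)/3.
Note φ(0) = φ(3) = 0, so the boundary term u·φ vanishes.
LHS = ∫_0^3 u(x) φ'(x) dx = ∫_0^3 (2*π*x^3*cos(π*x/3)/3 - π*x^2*cos(π*x/3)/3 - 2*π*x*cos(π*x/3)/3 - π*cos(π*x/3)/3) dx. Term by term:
  ∫_0^3 -π*cos(π*x/3)/3 dx = 0;  ∫_0^3 -2*π*x*cos(π*x/3)/3 dx = 12/π;  ∫_0^3 -π*x^2*cos(π*x/3)/3 dx = 18/π;
  ∫_0^3 2*π*x^3*cos(π*x/3)/3 dx = -162/π + 648/π^3.
Sum: 0 + 12/π + 18/π + -162/π + 648/π^3 = -132/π + 648/π^3.
So LHS = -132/π + 648/π^3.
∫_0^3 v(x) φ(x) dx = ∫_0^3 (6*x^2*sin(π*x/3) - 2*x*sin(π*x/3) - 2*sin(π*x/3)) dx. Term by term:
  ∫_0^3 -2*sin(π*x/3) dx = -12/π;  ∫_0^3 -2*x*sin(π*x/3) dx = -18/π;  ∫_0^3 6*x^2*sin(π*x/3) dx = -648/π^3 + 162/π.
Sum: -12/π − 18/π + -648/π^3 + 162/π = -648/π^3 + 132/π.
So RHS = -∫_0^3 v(x) φ(x) dx = -132/π + 648/π^3.
LHS = RHS, so the identity holds for this test φ.
Moreover u is smooth here and v(x) = u'(x) = 6*x**2 - 2*x - 2 pointwise, so the identity holds for every test function. Hence v is the weak derivative of u.


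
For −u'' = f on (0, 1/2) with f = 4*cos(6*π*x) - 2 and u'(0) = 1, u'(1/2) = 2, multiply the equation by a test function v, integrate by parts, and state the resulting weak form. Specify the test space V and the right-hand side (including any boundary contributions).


V = H^1(0, 1/2) (v unrestricted at boundary; u is determined up to an additive constant); weak form: ∫_0^1/2 u'v' dx = ∫_0^1/2 (4*cos(6*π*x) - 2) v dx + 2·v(1/2) − v(0) for all v ∈ V.

Multiply both sides by a test function v and integrate from 0 to 1/2:
  ∫_0^1/2 −u''(x) v(x) dx = ∫_0^1/2 f(x) v(x) dx.
Integrate the LHS by parts once:
  ∫_0^1/2 −u'' v dx = −[u'(x) v(x)]_0^1/2 + ∫_0^1/2 u'(x) v'(x) dx.
Thus ∫_0^1/2 u'(x) v'(x) dx = ∫_0^1/2 f(x) v(x) dx + [u'(x) v(x)]_0^1/2.
Choose V so that boundary terms are either known or forced to vanish.
u has inhomogeneous Neumann u'(0) = 1, u'(1/2) = 2. [u' v]_0^1/2 = (2)·v(1/2) − (1)·v(0) = 2·v(1/2) − v(0). Take V = H^1(0, 1/2); boundary term becomes part of RHS.
Weak formulation: find u (satisfying any essential BC) such that ∫_0^1/2 u'(x) v'(x) dx = ∫_0^1/2 f v dx + 2·v(1/2) − v(0) for all v ∈ V (Neumann data are natural BCs: they enter the RHS as boundary terms).
Substituting f(x) = 4*cos(6*π*x) - 2, the right-hand side is ∫_0^1/2 (4*cos(6*π*x) - 2) v dx + 2·v(1/2) − v(0).
Compatibility check (pure Neumann): taking v ≡ 1 ∈ V gives 0 = ∫_0^1/2 f dx + (2) − (1), i.e. ∫_0^1/2 f dx must equal u'(0) − u'(1/2) = -1. Indeed ∫_0^1/2 (4*cos(6*π*x) - 2) dx = -1, so the data are compatible. The solution is then unique only up to an additive constant (fix it e.g. by requiring ∫_0^1/2 u dx = 0).


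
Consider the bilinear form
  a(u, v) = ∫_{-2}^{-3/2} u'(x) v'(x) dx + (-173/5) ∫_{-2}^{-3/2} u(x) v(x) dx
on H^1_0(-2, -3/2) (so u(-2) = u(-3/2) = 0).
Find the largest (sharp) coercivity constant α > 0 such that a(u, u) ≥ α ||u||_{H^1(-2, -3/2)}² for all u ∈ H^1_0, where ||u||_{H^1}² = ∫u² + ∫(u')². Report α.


α = (-173 + 20*π^2)/(5*(1 + 4*π^2))

Coercivity of a(·,·) on H^1_0(-2, -3/2) means a(u, u) ≥ α ||u||_{H^1}² for every u ∈ H^1_0.
The interval has length L = 1/2, and Poincaré/coercivity depend only on L. Here a(u, u) = ∫(u')² + (-173/5)·∫u².
Here c = -173/5 < 0 with |c| < (π/L)² = 4*π^2, so coercivity still holds. The condition a(u,u) ≥ α||u||_{H^1}² reads (1−α)∫(u')² ≥ (α−c)∫u². Any admissible α is ≤ 1 (rapidly oscillating u have ∫u²/∫(u')² → 0), and α = 1 would force 0 ≥ (1−c)∫u², impossible since c < 1; so 1−α > 0. By the sharp Poincaré inequality on H^1_0 of an interval of length L, ∫(u')² ≥ (π/L)²∫u² with equality for the first sine mode sin(π(x−x₀)/L) (x₀ the left endpoint), so the inequality holds for all u iff (1−α)(π/L)² ≥ α − c, i.e. α ≤ ((π/L)² + c)/((π/L)² + 1) = (1 + c(L/π)²)/(1 + (L/π)²). (Direct route, valid since c ≤ 0: Poincaré gives c∫u² ≥ c(L/π)²∫(u')², so a(u,u) ≥ (1 + c(L/π)²)∫(u')², while ||u||_{H^1}² ≤ (1 + (L/π)²)∫(u')²; dividing yields the same α.) With (π/L)² = 4*π^2 and c = -173/5, the largest admissible constant is α = ((π/L)² + c)/((π/L)² + 1).
Simplifying, α = (-173 + 20*π^2)/(5*(1 + 4*π^2)).


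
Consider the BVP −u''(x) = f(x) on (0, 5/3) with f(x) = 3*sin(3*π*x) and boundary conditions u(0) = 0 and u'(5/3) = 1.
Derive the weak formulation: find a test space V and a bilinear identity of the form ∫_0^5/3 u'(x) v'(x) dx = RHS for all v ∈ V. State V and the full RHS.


V = {v ∈ H^1(0, 5/3) : v(0) = 0} (test functions vanish at x = 0 where u is specified); weak form: ∫_0^5/3 u'v' dx = ∫_0^5/3 (3*sin(3*π*x)) v dx + v(5/3) for all v ∈ V.

Multiply both sides by a test function v and integrate from 0 to 5/3:
  ∫_0^5/3 −u''(x) v(x) dx = ∫_0^5/3 f(x) v(x) dx.
Integrate the LHS by parts once:
  ∫_0^5/3 −u'' v dx = −[u'(x) v(x)]_0^5/3 + ∫_0^5/3 u'(x) v'(x) dx.
Thus ∫_0^5/3 u'(x) v'(x) dx = ∫_0^5/3 f(x) v(x) dx + [u'(x) v(x)]_0^5/3.
Choose V so that boundary terms are either known or forced to vanish.
Mixed BC: u(0) = 0 (Dirichlet) and u'(5/3) = 1 (Neumann). Define V = {v ∈ H^1(0, 5/3) : v(0) = 0}. Then [u' v]_0^5/3 = u'(5/3)·v(5/3) − u'(0)·0 = v(5/3).
Weak formulation: find u (satisfying any essential BC) such that ∫_0^5/3 u'(x) v'(x) dx = ∫_0^5/3 f v dx + v(5/3) for all v ∈ V (Dirichlet at 0 absorbed into V; Neumann datum at x = 5/3 contributes the boundary term).
Substituting f(x) = 3*sin(3*π*x), the right-hand side is ∫_0^5/3 (3*sin(3*π*x)) v dx + v(5/3).


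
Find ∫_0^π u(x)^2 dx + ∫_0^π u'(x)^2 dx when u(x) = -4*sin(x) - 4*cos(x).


||u||_{H^1(0,π)}^2 = 32*π

u'(x) = 4*sin(x) - 4*cos(x).
Expand u² and (u')² and integrate term by term on (0, π), using: for integers n ≥ 1, ∫_0^π sin²(nx) dx = ∫_0^π cos²(nx) dx = π/2; for n ≠ n', ∫_0^π sin(nx)sin(n'x) dx = ∫_0^π cos(nx)cos(n'x) dx = 0; and by product-to-sum, ∫_0^π sin(nx)cos(n'x) dx = ½∫_0^π [sin((n+n')x) + sin((n−n')x)] dx, which is 0 when n+n' is even and 2n/(n²−n'²) when n+n' is odd (it need not vanish on (0, π)).
  u² squared terms: (-4)²·∫cos(x)² dx = 16·π/2 = 8*π;  (-4)²·∫sin(x)² dx = 16·π/2 = 8*π.
  u² cross terms: 2·(-4)·(-4)·∫cos(x)·sin(x) dx = 32·(0) = 0.
  So ∫_0^π u² dx = 8*π + 8*π + 0 = 16*π.
  (u')² squared terms: (-4)²·∫cos(x)² dx = 16·π/2 = 8*π;  (4)²·∫sin(x)² dx = 16·π/2 = 8*π.
  (u')² cross terms: 2·(-4)·(4)·∫cos(x)·sin(x) dx = -32·(0) = 0.
  So ∫_0^π (u')² dx = 8*π + 8*π + 0 = 16*π.
||u||_{H^1}^2 = (16*π) + (16*π) = 32*π.


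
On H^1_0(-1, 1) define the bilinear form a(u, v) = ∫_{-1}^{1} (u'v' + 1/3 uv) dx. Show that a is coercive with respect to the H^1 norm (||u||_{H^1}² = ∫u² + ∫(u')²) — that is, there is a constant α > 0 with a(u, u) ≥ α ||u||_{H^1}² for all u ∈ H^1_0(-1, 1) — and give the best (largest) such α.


α = (4/3 + π^2)/(4 + π^2)

Coercivity of a(·,·) on H^1_0(-1, 1) means a(u, u) ≥ α ||u||_{H^1}² for every u ∈ H^1_0.
The interval has length L = 2, and Poincaré/coercivity depend only on L. Here a(u, u) = ∫(u')² + (1/3)·∫u².
Here 0 < c = 1/3 < 1. The condition a(u,u) ≥ α||u||_{H^1}² reads (1−α)∫(u')² ≥ (α−c)∫u². Any admissible α is ≤ 1 (rapidly oscillating u have ∫u²/∫(u')² → 0), and α = 1 would force 0 ≥ (1−c)∫u², impossible since c < 1; so 1−α > 0. By the sharp Poincaré inequality on H^1_0 of an interval of length L, ∫(u')² ≥ (π/L)²∫u² with equality for the first sine mode sin(π(x−x₀)/L) (x₀ the left endpoint), so the inequality holds for all u iff (1−α)(π/L)² ≥ α − c, i.e. α ≤ ((π/L)² + c)/((π/L)² + 1) = (1 + c(L/π)²)/(1 + (L/π)²). With (π/L)² = π^2/4 and c = 1/3, the largest admissible constant is α = ((π/L)² + c)/((π/L)² + 1).
Simplifying, α = (4/3 + π^2)/(4 + π^2).


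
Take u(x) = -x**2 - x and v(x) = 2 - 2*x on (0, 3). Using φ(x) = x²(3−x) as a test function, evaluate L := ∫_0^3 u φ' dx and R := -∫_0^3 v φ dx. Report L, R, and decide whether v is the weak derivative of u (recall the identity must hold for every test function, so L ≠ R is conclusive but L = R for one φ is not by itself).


LHS = 621/20, RHS = 54/5. No, v is not the weak derivative of u.

u(x) = -x**2 - x, classical derivative u'(x) = -2*x - 1.
φ(x) = x²(3−x), so φ'(x) = 3*x*(2 - x).
Note φ(0) = φ(3) = 0, so the boundary term u·φ vanishes.
LHS = ∫_0^3 u(x) φ'(x) dx = ∫_0^3 (3*x^4 - 3*x^3 - 6*x^2) dx. Term by term:
  ∫_0^3 3*x^4 dx = 729/5;  ∫_0^3 -3*x^3 dx = -243/4;  ∫_0^3 -6*x^2 dx = -54.
Sum: 729/5 − 243/4 − 54 = 621/20.
So LHS = 621/20.
∫_0^3 v(x) φ(x) dx = ∫_0^3 (2*x^4 - 8*x^3 + 6*x^2) dx. Term by term:
  ∫_0^3 2*x^4 dx = 486/5;  ∫_0^3 -8*x^3 dx = -162;  ∫_0^3 6*x^2 dx = 54.
Sum: 486/5 − 162 + 54 = -54/5.
So RHS = -∫_0^3 v(x) φ(x) dx = 54/5.
LHS − RHS = 81/4 ≠ 0, so the identity fails.
(For a valid weak derivative the identity must hold for EVERY test function, in particular this one. The failure shows v is NOT the weak derivative of u.)
Correct weak derivative would be u'(x) = -2*x - 1.


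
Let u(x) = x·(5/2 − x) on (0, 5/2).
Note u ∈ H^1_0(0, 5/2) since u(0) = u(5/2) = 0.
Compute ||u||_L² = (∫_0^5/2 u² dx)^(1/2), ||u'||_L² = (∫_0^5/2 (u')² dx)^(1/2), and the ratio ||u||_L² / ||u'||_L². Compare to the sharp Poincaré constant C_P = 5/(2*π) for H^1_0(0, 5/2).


||u||_L² / ||u'||_L² = sqrt(10)/4 < C_P = 5/(2*π).

u(x) = x·(5/2 − x), so u'(x) = 5/2 - 2*x.
u(x) = x·(5/2 − x) vanishes at x = 0 and x = 5/2, so u ∈ H^1_0(0, 5/2). Differentiate via the product rule and integrate the resulting polynomials term by term.
  ∫_0^5/2 u² dx = ∫_0^5/2 (x^4 - 5*x^3 + 25*x^2/4) dx. Term by term:
    ∫_0^5/2 x^4 dx = 625/32;  ∫_0^5/2 -5*x^3 dx = -3125/64;  ∫_0^5/2 25*x^2/4 dx = 3125/96.
  Sum: 625/32 − 3125/64 + 3125/96 = 625/192.
  ∫_0^5/2 (u')² dx = ∫_0^5/2 (4*x^2 - 10*x + 25/4) dx. Term by term:
    ∫_0^5/2 4*x^2 dx = 125/6;  ∫_0^5/2 -10*x dx = -125/4;  ∫_0^5/2 25/4 dx = 125/8.
  Sum: 125/6 − 125/4 + 125/8 = 125/24.
∫_0^5/2 u² dx = 625/192, so ||u||_L² = 25*sqrt(3)/24.
∫_0^5/2 (u')² dx = 125/24, so ||u'||_L² = 5*sqrt(30)/12.
Ratio ||u||_L² / ||u'||_L² = sqrt(10)/4.
Sharp Poincaré constant on H^1_0(0, 5/2) is C_P = L/π = 5/(2*π), achieved by sin(2*π/5·x).
A polynomial bump cannot attain the sharp Poincaré constant (only the first sine eigenfunction does), so the ratio is strictly less than C_P, consistent with ||u||_L² ≤ C_P ||u'||_L².


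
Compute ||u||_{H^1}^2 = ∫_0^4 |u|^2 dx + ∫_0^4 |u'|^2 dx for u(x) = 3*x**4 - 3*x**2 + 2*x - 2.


||u||_{H^1}^2 = 8074976/15

The H^1 norm (squared) on an interval (0, L) is
  ||u||_{H^1}^2 = ∫_0^L u(x)^2 dx + ∫_0^L u'(x)^2 dx.
Compute u'(x) = 12*x**3 - 6*x + 2.
Then u(x)^2 = 9*x**8 - 18*x**6 + 12*x**5 - 3*x**4 - 12*x**3 + 16*x**2 - 8*x + 4 and u'(x)^2 = 144*x**6 - 144*x**4 + 48*x**3 + 36*x**2 - 24*x + 4.
Integrate each monomial from 0 to 4 using ∫_0^4 c·x^n dx = c·4^(n+1)/(n+1):
  ∫_0^4 u(x)^2 dx = ∫_0^4 (9*x^8 - 18*x^6 + 12*x^5 - 3*x^4 - 12*x^3 + 16*x^2 - 8*x + 4) dx. Term by term:
    ∫_0^4 9*x^8 dx = 262144;  ∫_0^4 -18*x^6 dx = -294912/7;  ∫_0^4 12*x^5 dx = 8192;
    ∫_0^4 -3*x^4 dx = -3072/5;  ∫_0^4 -12*x^3 dx = -768;  ∫_0^4 16*x^2 dx = 1024/3;
    ∫_0^4 -8*x dx = -64;  ∫_0^4 4 dx = 16.
  Sum: 262144 − 294912/7 + 8192 − 3072/5 − 768 + 1024/3 − 64 + 16 = 23847248/105.
  ∫_0^4 u'(x)^2 dx = ∫_0^4 (144*x^6 - 144*x^4 + 48*x^3 + 36*x^2 - 24*x + 4) dx. Term by term:
    ∫_0^4 144*x^6 dx = 2359296/7;  ∫_0^4 -144*x^4 dx = -147456/5;  ∫_0^4 48*x^3 dx = 3072;
    ∫_0^4 36*x^2 dx = 768;  ∫_0^4 -24*x dx = -192;  ∫_0^4 4 dx = 16.
  Sum: 2359296/7 − 147456/5 + 3072 + 768 − 192 + 16 = 10892528/35.
Adding: ||u||_{H^1}^2 = 23847248/105 + 10892528/35 = 8074976/15.


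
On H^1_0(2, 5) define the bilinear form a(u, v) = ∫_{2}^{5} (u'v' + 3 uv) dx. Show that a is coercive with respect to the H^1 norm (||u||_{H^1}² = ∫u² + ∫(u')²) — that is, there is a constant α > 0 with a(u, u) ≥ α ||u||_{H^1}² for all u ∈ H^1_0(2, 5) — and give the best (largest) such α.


α = 1

Coercivity of a(·,·) on H^1_0(2, 5) means a(u, u) ≥ α ||u||_{H^1}² for every u ∈ H^1_0.
The interval has length L = 3, and Poincaré/coercivity depend only on L. Here a(u, u) = ∫(u')² + (3)·∫u².
Here c = 3 ≥ 1, so a(u,u) = ∫(u')² + c∫u² ≥ ∫(u')² + ∫u² = ||u||_{H^1}², i.e. α = 1 works. No larger α is possible: a(u,u) ≥ α||u||_{H^1}² means (1−α)∫(u')² ≥ (α−c)∫u², and for the modes u_n = sin(nπ(x−x₀)/L) (x₀ the left endpoint) one has ∫u_n²/∫(u_n')² = (L/(nπ))² → 0, so a(u_n,u_n)/||u_n||_{H^1}² → 1. Hence the optimal constant is α = 1.
Therefore α = 1.


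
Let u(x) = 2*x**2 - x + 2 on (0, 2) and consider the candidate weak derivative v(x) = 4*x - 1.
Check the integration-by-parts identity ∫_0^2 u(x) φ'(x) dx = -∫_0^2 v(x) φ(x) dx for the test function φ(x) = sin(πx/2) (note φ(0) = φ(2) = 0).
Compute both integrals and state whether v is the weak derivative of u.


LHS = -12/π, RHS = -12/π. Yes, v = u' weakly.

u(x) = 2*x**2 - x + 2, classical derivative u'(x) = 4*x - 1.
φ(x) = sin(πx/2), so φ'(x) = π*cos(π*x/2)/2.
Note φ(0) = φ(2) = 0, so the boundary term u·φ vanishes.
LHS = ∫_0^2 u(x) φ'(x) dx = ∫_0^2 (π*x^2*cos(π*x/2) - π*x*cos(π*x/2)/2 + π*cos(π*x/2)) dx. Term by term:
  ∫_0^2 π*cos(π*x/2) dx = 0;  ∫_0^2 π*x^2*cos(π*x/2) dx = -16/π;  ∫_0^2 -π*x*cos(π*x/2)/2 dx = 4/π.
Sum: 0 − 16/π + 4/π = -12/π.
So LHS = -12/π.
∫_0^2 v(x) φ(x) dx = ∫_0^2 (4*x*sin(π*x/2) - sin(π*x/2)) dx. Term by term:
  ∫_0^2 -sin(π*x/2) dx = -4/π;  ∫_0^2 4*x*sin(π*x/2) dx = 16/π.
Sum: -4/π + 16/π = 12/π.
So RHS = -∫_0^2 v(x) φ(x) dx = -12/π.
LHS = RHS, so the identity holds for this test φ.
Moreover u is smooth here and v(x) = u'(x) = 4*x - 1 pointwise, so the identity holds for every test function. Hence v is the weak derivative of u.


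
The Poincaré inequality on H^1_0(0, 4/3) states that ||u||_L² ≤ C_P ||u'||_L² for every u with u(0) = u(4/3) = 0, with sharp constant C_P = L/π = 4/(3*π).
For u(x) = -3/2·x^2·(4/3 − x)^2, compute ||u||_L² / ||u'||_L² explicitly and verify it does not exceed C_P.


||u||_L² / ||u'||_L² = 2*sqrt(3)/9 < C_P = 4/(3*π).

u(x) = -3/2·x^2·(4/3 − x)^2, so u'(x) = 2*x*(-9*x^2 + 18*x - 8)/3.
u(x) = -3/2·x^2·(4/3 − x)^2 vanishes at x = 0 and x = 4/3, so u ∈ H^1_0(0, 4/3). Differentiate via the product rule and integrate the resulting polynomials term by term.
  ∫_0^4/3 u² dx = ∫_0^4/3 (9*x^8/4 - 12*x^7 + 24*x^6 - 64*x^5/3 + 64*x^4/9) dx. Term by term:
    ∫_0^4/3 9*x^8/4 dx = 65536/19683;  ∫_0^4/3 -12*x^7 dx = -32768/2187;  ∫_0^4/3 24*x^6 dx = 131072/5103;
    ∫_0^4/3 -64*x^5/3 dx = -131072/6561;  ∫_0^4/3 64*x^4/9 dx = 65536/10935.
  Sum: 65536/19683 − 32768/2187 + 131072/5103 − 131072/6561 + 65536/10935 = 32768/688905.
  ∫_0^4/3 (u')² dx = ∫_0^4/3 (36*x^6 - 144*x^5 + 208*x^4 - 128*x^3 + 256*x^2/9) dx. Term by term:
    ∫_0^4/3 36*x^6 dx = 65536/1701;  ∫_0^4/3 -144*x^5 dx = -32768/243;  ∫_0^4/3 208*x^4 dx = 212992/1215;
    ∫_0^4/3 -128*x^3 dx = -8192/81;  ∫_0^4/3 256*x^2/9 dx = 16384/729.
  Sum: 65536/1701 − 32768/243 + 212992/1215 − 8192/81 + 16384/729 = 8192/25515.
∫_0^4/3 u² dx = 32768/688905, so ||u||_L² = 128*sqrt(210)/8505.
∫_0^4/3 (u')² dx = 8192/25515, so ||u'||_L² = 64*sqrt(70)/945.
Ratio ||u||_L² / ||u'||_L² = 2*sqrt(3)/9.
Sharp Poincaré constant on H^1_0(0, 4/3) is C_P = L/π = 4/(3*π), achieved by sin(3*π/4·x).
A polynomial bump cannot attain the sharp Poincaré constant (only the first sine eigenfunction does), so the ratio is strictly less than C_P, consistent with ||u||_L² ≤ C_P ||u'||_L².


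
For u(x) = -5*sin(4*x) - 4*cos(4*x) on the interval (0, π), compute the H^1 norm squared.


||u||_{H^1(0,π)}^2 = 697*π/2

u'(x) = 16*sin(4*x) - 20*cos(4*x).
Expand u² and (u')² and integrate term by term on (0, π), using: for integers n ≥ 1, ∫_0^π sin²(nx) dx = ∫_0^π cos²(nx) dx = π/2; for n ≠ n', ∫_0^π sin(nx)sin(n'x) dx = ∫_0^π cos(nx)cos(n'x) dx = 0; and by product-to-sum, ∫_0^π sin(nx)cos(n'x) dx = ½∫_0^π [sin((n+n')x) + sin((n−n')x)] dx, which is 0 when n+n' is even and 2n/(n²−n'²) when n+n' is odd (it need not vanish on (0, π)).
  u² squared terms: (-5)²·∫sin(4x)² dx = 25·π/2 = 25*π/2;  (-4)²·∫cos(4x)² dx = 16·π/2 = 8*π.
  u² cross terms: 2·(-5)·(-4)·∫sin(4x)·cos(4x) dx = 40·(0) = 0.
  So ∫_0^π u² dx = 25*π/2 + 8*π + 0 = 41*π/2.
  (u')² squared terms: (-20)²·∫cos(4x)² dx = 400·π/2 = 200*π;  (16)²·∫sin(4x)² dx = 256·π/2 = 128*π.
  (u')² cross terms: 2·(-20)·(16)·∫cos(4x)·sin(4x) dx = -640·(0) = 0.
  So ∫_0^π (u')² dx = 200*π + 128*π + 0 = 328*π.
||u||_{H^1}^2 = (41*π/2) + (328*π) = 697*π/2.


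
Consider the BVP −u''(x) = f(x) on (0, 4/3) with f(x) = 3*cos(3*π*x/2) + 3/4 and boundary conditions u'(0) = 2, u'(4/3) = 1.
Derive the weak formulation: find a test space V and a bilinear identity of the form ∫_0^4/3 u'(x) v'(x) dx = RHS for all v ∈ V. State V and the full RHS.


V = H^1(0, 4/3) (v unrestricted at boundary; u is determined up to an additive constant); weak form: ∫_0^4/3 u'v' dx = ∫_0^4/3 (3*cos(3*π*x/2) + 3/4) v dx + v(4/3) − 2·v(0) for all v ∈ V.

Multiply both sides by a test function v and integrate from 0 to 4/3:
  ∫_0^4/3 −u''(x) v(x) dx = ∫_0^4/3 f(x) v(x) dx.
Integrate the LHS by parts once:
  ∫_0^4/3 −u'' v dx = −[u'(x) v(x)]_0^4/3 + ∫_0^4/3 u'(x) v'(x) dx.
Thus ∫_0^4/3 u'(x) v'(x) dx = ∫_0^4/3 f(x) v(x) dx + [u'(x) v(x)]_0^4/3.
Choose V so that boundary terms are either known or forced to vanish.
u has inhomogeneous Neumann u'(0) = 2, u'(4/3) = 1. [u' v]_0^4/3 = (1)·v(4/3) − (2)·v(0) = v(4/3) − 2·v(0). Take V = H^1(0, 4/3); boundary term becomes part of RHS.
Weak formulation: find u (satisfying any essential BC) such that ∫_0^4/3 u'(x) v'(x) dx = ∫_0^4/3 f v dx + v(4/3) − 2·v(0) for all v ∈ V (Neumann data are natural BCs: they enter the RHS as boundary terms).
Substituting f(x) = 3*cos(3*π*x/2) + 3/4, the right-hand side is ∫_0^4/3 (3*cos(3*π*x/2) + 3/4) v dx + v(4/3) − 2·v(0).
Compatibility check (pure Neumann): taking v ≡ 1 ∈ V gives 0 = ∫_0^4/3 f dx + (1) − (2), i.e. ∫_0^4/3 f dx must equal u'(0) − u'(4/3) = 1. Indeed ∫_0^4/3 (3*cos(3*π*x/2) + 3/4) dx = 1, so the data are compatible. The solution is then unique only up to an additive constant (fix it e.g. by requiring ∫_0^4/3 u dx = 0).


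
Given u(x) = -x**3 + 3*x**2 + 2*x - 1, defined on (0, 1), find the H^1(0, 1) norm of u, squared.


||u||_{H^1}^2 = 3943/210

The H^1 norm (squared) on an interval (0, L) is
  ||u||_{H^1}^2 = ∫_0^L u(x)^2 dx + ∫_0^L u'(x)^2 dx.
Compute u'(x) = -3*x**2 + 6*x + 2.
Then u(x)^2 = x**6 - 6*x**5 + 5*x**4 + 14*x**3 - 2*x**2 - 4*x + 1 and u'(x)^2 = 9*x**4 - 36*x**3 + 24*x**2 + 24*x + 4.
Integrate each monomial from 0 to 1 using ∫_0^1 c·x^n dx = c·1^(n+1)/(n+1):
  ∫_0^1 u(x)^2 dx = ∫_0^1 (x^6 - 6*x^5 + 5*x^4 + 14*x^3 - 2*x^2 - 4*x + 1) dx. Term by term:
    ∫_0^1 x^6 dx = 1/7;  ∫_0^1 -6*x^5 dx = -1;  ∫_0^1 5*x^4 dx = 1;
    ∫_0^1 14*x^3 dx = 7/2;  ∫_0^1 -2*x^2 dx = -2/3;  ∫_0^1 -4*x dx = -2;
    ∫_0^1 1 dx = 1.
  Sum: 1/7 − 1 + 1 + 7/2 − 2/3 − 2 + 1 = 83/42.
  ∫_0^1 u'(x)^2 dx = ∫_0^1 (9*x^4 - 36*x^3 + 24*x^2 + 24*x + 4) dx. Term by term:
    ∫_0^1 9*x^4 dx = 9/5;  ∫_0^1 -36*x^3 dx = -9;  ∫_0^1 24*x^2 dx = 8;
    ∫_0^1 24*x dx = 12;  ∫_0^1 4 dx = 4.
  Sum: 9/5 − 9 + 8 + 12 + 4 = 84/5.
Adding: ||u||_{H^1}^2 = 83/42 + 84/5 = 3943/210.


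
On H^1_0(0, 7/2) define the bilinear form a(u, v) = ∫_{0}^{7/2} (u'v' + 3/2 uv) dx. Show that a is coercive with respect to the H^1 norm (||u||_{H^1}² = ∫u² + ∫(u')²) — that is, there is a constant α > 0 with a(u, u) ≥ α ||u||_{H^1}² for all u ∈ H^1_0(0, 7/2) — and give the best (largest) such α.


α = 1

Coercivity of a(·,·) on H^1_0(0, 7/2) means a(u, u) ≥ α ||u||_{H^1}² for every u ∈ H^1_0.
The interval has length L = 7/2, and Poincaré/coercivity depend only on L. Here a(u, u) = ∫(u')² + (3/2)·∫u².
Here c = 3/2 ≥ 1, so a(u,u) = ∫(u')² + c∫u² ≥ ∫(u')² + ∫u² = ||u||_{H^1}², i.e. α = 1 works. No larger α is possible: a(u,u) ≥ α||u||_{H^1}² means (1−α)∫(u')² ≥ (α−c)∫u², and for the modes u_n = sin(nπ(x−x₀)/L) (x₀ the left endpoint) one has ∫u_n²/∫(u_n')² = (L/(nπ))² → 0, so a(u_n,u_n)/||u_n||_{H^1}² → 1. Hence the optimal constant is α = 1.
Therefore α = 1.


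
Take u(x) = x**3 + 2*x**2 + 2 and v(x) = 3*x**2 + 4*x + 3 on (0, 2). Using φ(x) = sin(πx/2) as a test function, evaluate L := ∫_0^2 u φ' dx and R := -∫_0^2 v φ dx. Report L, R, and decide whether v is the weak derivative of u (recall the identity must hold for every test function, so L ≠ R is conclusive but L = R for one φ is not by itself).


LHS = -40/π + 96/π^3, RHS = -52/π + 96/π^3. No, v is not the weak derivative of u.

u(x) = x**3 + 2*x**2 + 2, classical derivative u'(x) = 3*x**2 + 4*x.
φ(x) = sin(πx/2), so φ'(x) = π*cos(π*x/2)/2.
Note φ(0) = φ(2) = 0, so the boundary term u·φ vanishes.
LHS = ∫_0^2 u(x) φ'(x) dx = ∫_0^2 (π*x^3*cos(π*x/2)/2 + π*x^2*cos(π*x/2) + π*cos(π*x/2)) dx. Term by term:
  ∫_0^2 π*cos(π*x/2) dx = 0;  ∫_0^2 π*x^2*cos(π*x/2) dx = -16/π;  ∫_0^2 π*x^3*cos(π*x/2)/2 dx = -24/π + 96/π^3.
Sum: 0 − 16/π + -24/π + 96/π^3 = -40/π + 96/π^3.
So LHS = -40/π + 96/π^3.
∫_0^2 v(x) φ(x) dx = ∫_0^2 (3*x^2*sin(π*x/2) + 4*x*sin(π*x/2) + 3*sin(π*x/2)) dx. Term by term:
  ∫_0^2 3*sin(π*x/2) dx = 12/π;  ∫_0^2 3*x^2*sin(π*x/2) dx = -96/π^3 + 24/π;  ∫_0^2 4*x*sin(π*x/2) dx = 16/π.
Sum: 12/π + -96/π^3 + 24/π + 16/π = -96/π^3 + 52/π.
So RHS = -∫_0^2 v(x) φ(x) dx = -52/π + 96/π^3.
LHS − RHS = 12/π ≠ 0, so the identity fails.
(For a valid weak derivative the identity must hold for EVERY test function, in particular this one. The failure shows v is NOT the weak derivative of u.)
Correct weak derivative would be u'(x) = 3*x**2 + 4*x.


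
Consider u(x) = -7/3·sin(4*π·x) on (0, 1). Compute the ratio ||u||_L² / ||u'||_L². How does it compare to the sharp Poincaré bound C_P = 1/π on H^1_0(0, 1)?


||u||_L² / ||u'||_L² = 1/(4*π) < C_P = 1/π.

u(x) = -7/3·sin(4*π·x), so u'(x) = -28*π*cos(4*π*x)/3.
Writing u(x) = A·sin(kπx/L) with A = -7/3 and k = 4, use ∫_0^L sin²(kπx/L) dx = L/2 and ∫_0^L cos²(kπx/L) dx = L/2.
u² = 49/9·sin²(4*π·x) and (u')² = 784*π^2/9·cos²(4*π·x), and each of sin², cos² integrates to L/2 = 1/2 over (0, 1).
∫_0^1 u² dx = 49/18, so ||u||_L² = 7*sqrt(2)/6.
∫_0^1 (u')² dx = 392*π^2/9, so ||u'||_L² = 14*sqrt(2)*π/3.
Ratio ||u||_L² / ||u'||_L² = 1/(4*π).
Sharp Poincaré constant on H^1_0(0, 1) is C_P = L/π = 1/π, achieved by sin(π·x).
This is the k = 4 harmonic; the ratio L/(kπ) is strictly less than C_P = L/π, consistent with the sharp inequality ||u||_L² ≤ C_P ||u'||_L².
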